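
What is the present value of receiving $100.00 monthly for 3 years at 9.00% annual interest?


Present value of an ordinary annuity: PV = PMT × (1 − (1 + r)^(−n)) / r
Monthly rate r = 0.09/12 = 0.0075, n = 36
PV = $100.00 × (1 − (1 + 0.09/12)^(−36)) / (0.09/12)
PV = $100.00 × 31.446805
PV = $3,144.68

PV = PMT × (1-(1+r)^(-n))/r = $3,144.68


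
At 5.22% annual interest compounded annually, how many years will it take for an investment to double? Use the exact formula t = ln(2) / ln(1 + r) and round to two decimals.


Doubling condition: (1 + r)^t = 2
Take ln of both sides: t × ln(1 + r) = ln(2)
t = ln(2) / ln(1 + r)
t = 0.693147 / 0.050883
t = 13.62

t = ln(2) / ln(1 + r) = 13.62 years


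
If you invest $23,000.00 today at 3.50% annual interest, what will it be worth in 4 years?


Future value formula: FV = PV × (1 + r)^t
FV = $23,000.00 × (1 + 0.035)^4
FV = $23,000.00 × 1.147523
FV = $26,393.03

FV = PV × (1 + r)^t = $26,393.03


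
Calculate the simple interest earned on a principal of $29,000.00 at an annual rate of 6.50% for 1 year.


Simple interest formula: I = P × r × t
I = $29,000.00 × 0.065 × 1
I = $1,885.00

I = P × r × t = $1,885.00


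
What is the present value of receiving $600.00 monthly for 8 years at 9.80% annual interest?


Present value of an ordinary annuity: PV = PMT × (1 − (1 + r)^(−n)) / r
Monthly rate r = 0.098/12 ≈ 0.00816667, n = 96
PV = $600.00 × (1 − (1 + 0.098/12)^(−96)) / (0.098/12)
PV = $600.00 × 66.363415
PV = $39,818.05

PV = PMT × (1-(1+r)^(-n))/r = $39,818.05


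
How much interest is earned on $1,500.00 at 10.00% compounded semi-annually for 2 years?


Compound interest earned = final amount − principal.
A = P(1 + r/n)^(nt) = $1,500.00 × (1 + 0.1/2)^(2 × 2) = $1,823.26
Interest = A − P = $1,823.26 − $1,500.00 = $323.26

Interest = A - P = $323.26


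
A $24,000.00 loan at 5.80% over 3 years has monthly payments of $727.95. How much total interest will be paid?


Total paid over the life of the loan = PMT × n.
Total paid = $727.95 × 36 = $26,206.20
Total interest = total paid − principal = $26,206.20 − $24,000.00 = $2,206.20

Total interest = (PMT × n) - PV = $2,206.20


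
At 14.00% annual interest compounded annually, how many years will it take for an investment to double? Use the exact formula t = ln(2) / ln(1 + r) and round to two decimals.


Doubling condition: (1 + r)^t = 2
Take ln of both sides: t × ln(1 + r) = ln(2)
t = ln(2) / ln(1 + r)
t = 0.693147 / 0.131028
t = 5.29

t = ln(2) / ln(1 + r) = 5.29 years


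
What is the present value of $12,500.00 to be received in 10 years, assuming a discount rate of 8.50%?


Present value formula: PV = FV / (1 + r)^t
PV = $12,500.00 / (1 + 0.085)^10
PV = $12,500.00 / 2.260983
PV = $5,528.57

PV = FV / (1 + r)^t = $5,528.57


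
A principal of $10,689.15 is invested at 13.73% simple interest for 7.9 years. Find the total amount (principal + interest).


Total amount formula: A = P(1 + rt) = P + P·r·t
Interest: I = P × r × t = $10,689.15 × 0.1373 × 7.9 = $11,594.20
A = P + I = $10,689.15 + $11,594.20 = $22,283.35

A = P + I = P(1 + rt) = $22,283.35


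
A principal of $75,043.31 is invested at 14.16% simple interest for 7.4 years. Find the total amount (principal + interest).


Total amount formula: A = P(1 + rt) = P + P·r·t
Interest: I = P × r × t = $75,043.31 × 0.1416 × 7.4 = $78,633.38
A = P + I = $75,043.31 + $78,633.38 = $153,676.69

A = P + I = P(1 + rt) = $153,676.69


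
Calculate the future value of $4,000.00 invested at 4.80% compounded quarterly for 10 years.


Compound interest formula: A = P(1 + r/n)^(nt)
A = $4,000.00 × (1 + 0.048/4)^(4 × 10)
Growth factor: (1 + 0.048/4)^40 = 1.6114636
A = $4,000.00 × 1.6114636
A = $6,445.85

A = P(1 + r/n)^(nt) = $6,445.85


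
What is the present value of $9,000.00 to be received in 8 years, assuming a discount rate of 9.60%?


Present value formula: PV = FV / (1 + r)^t
PV = $9,000.00 / (1 + 0.096)^8
PV = $9,000.00 / 2.082018
PV = $4,322.73

PV = FV / (1 + r)^t = $4,322.73


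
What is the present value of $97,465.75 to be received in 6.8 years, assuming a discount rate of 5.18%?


Present value formula: PV = FV / (1 + r)^t
PV = $97,465.75 / (1 + 0.0518)^6.8
PV = $97,465.75 / 1.409761
PV = $69,136.36

PV = FV / (1 + r)^t = $69,136.36


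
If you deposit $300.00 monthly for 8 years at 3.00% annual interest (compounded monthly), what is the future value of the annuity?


Future value of an ordinary annuity: FV = PMT × ((1 + r)^n − 1) / r
Monthly rate r = 0.03/12 = 0.0025, n = 96
FV = $300.00 × ((1 + 0.03/12)^96 − 1) / (0.03/12)
FV = $300.00 × 108.347387
FV = $32,504.22

FV = PMT × ((1+r)^n - 1)/r = $32,504.22


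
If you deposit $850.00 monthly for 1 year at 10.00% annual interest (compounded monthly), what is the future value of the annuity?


Future value of an ordinary annuity: FV = PMT × ((1 + r)^n − 1) / r
Monthly rate r = 0.1/12 ≈ 0.00833333, n = 12
FV = $850.00 × ((1 + 0.1/12)^12 − 1) / (0.1/12)
FV = $850.00 × 12.565568
FV = $10,680.73

FV = PMT × ((1+r)^n - 1)/r = $10,680.73


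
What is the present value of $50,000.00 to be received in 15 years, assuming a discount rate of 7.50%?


Present value formula: PV = FV / (1 + r)^t
PV = $50,000.00 / (1 + 0.075)^15
PV = $50,000.00 / 2.958877
PV = $16,898.30

PV = FV / (1 + r)^t = $16,898.30


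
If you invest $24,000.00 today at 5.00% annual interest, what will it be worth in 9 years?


Future value formula: FV = PV × (1 + r)^t
FV = $24,000.00 × (1 + 0.05)^9
FV = $24,000.00 × 1.5513282
FV = $37,231.88

FV = PV × (1 + r)^t = $37,231.88


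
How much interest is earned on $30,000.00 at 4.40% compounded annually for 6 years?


Compound interest earned = final amount − principal.
A = P(1 + r/n)^(nt) = $30,000.00 × (1 + 0.044/1)^(1 × 6) = $38,844.03
Interest = A − P = $38,844.03 − $30,000.00 = $8,844.03

Interest = A - P = $8,844.03


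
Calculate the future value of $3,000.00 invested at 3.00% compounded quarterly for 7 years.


Compound interest formula: A = P(1 + r/n)^(nt)
A = $3,000.00 × (1 + 0.03/4)^(4 × 7)
Growth factor: (1 + 0.03/4)^28 = 1.232712
A = $3,000.00 × 1.232712
A = $3,698.14

A = P(1 + r/n)^(nt) = $3,698.14


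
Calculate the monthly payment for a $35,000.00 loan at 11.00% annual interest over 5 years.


Loan payment formula: PMT = PV × r / (1 − (1 + r)^(−n))
Monthly rate r = 0.11/12 ≈ 0.00916667, n = 60 months
Denominator: 1 − (1 + 0.11/12)^(−60) = 0.421603
PMT = $35,000.00 × (0.11/12) / 0.421603
PMT = $760.98 per month

PMT = PV × r / (1-(1+r)^(-n)) = $760.98/month


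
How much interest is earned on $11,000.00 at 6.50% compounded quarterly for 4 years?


Compound interest earned = final amount − principal.
A = P(1 + r/n)^(nt) = $11,000.00 × (1 + 0.065/4)^(4 × 4) = $14,236.45
Interest = A − P = $14,236.45 − $11,000.00 = $3,236.45

Interest = A - P = $3,236.45


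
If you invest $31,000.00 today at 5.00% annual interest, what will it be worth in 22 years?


Future value formula: FV = PV × (1 + r)^t
FV = $31,000.00 × (1 + 0.05)^22
FV = $31,000.00 × 2.9252607
FV = $90,683.08

FV = PV × (1 + r)^t = $90,683.08


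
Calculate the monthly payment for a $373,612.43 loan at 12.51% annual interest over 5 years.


Loan payment formula: PMT = PV × r / (1 − (1 + r)^(−n))
Monthly rate r = 0.1251/12 = 0.010425, n = 60 months
Denominator: 1 − (1 + 0.1251/12)^(−60) = 0.463271
PMT = $373,612.43 × (0.1251/12) / 0.463271
PMT = $8,407.41 per month

PMT = PV × r / (1-(1+r)^(-n)) = $8,407.41/month


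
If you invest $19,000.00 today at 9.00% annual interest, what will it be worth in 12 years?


Future value formula: FV = PV × (1 + r)^t
FV = $19,000.00 × (1 + 0.09)^12
FV = $19,000.00 × 2.8126648
FV = $53,440.63

FV = PV × (1 + r)^t = $53,440.63


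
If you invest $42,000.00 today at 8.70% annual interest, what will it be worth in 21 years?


Future value formula: FV = PV × (1 + r)^t
FV = $42,000.00 × (1 + 0.087)^21
FV = $42,000.00 × 5.7652803
FV = $242,141.77

FV = PV × (1 + r)^t = $242,141.77


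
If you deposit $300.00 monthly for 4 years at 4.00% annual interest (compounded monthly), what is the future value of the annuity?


Future value of an ordinary annuity: FV = PMT × ((1 + r)^n − 1) / r
Monthly rate r = 0.04/12 ≈ 0.00333333, n = 48
FV = $300.00 × ((1 + 0.04/12)^48 − 1) / (0.04/12)
FV = $300.00 × 51.959601
FV = $15,587.88

FV = PMT × ((1+r)^n - 1)/r = $15,587.88


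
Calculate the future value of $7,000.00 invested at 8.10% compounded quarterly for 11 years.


Compound interest formula: A = P(1 + r/n)^(nt)
A = $7,000.00 × (1 + 0.081/4)^(4 × 11)
Growth factor: (1 + 0.081/4)^44 = 2.4159645
A = $7,000.00 × 2.4159645
A = $16,911.75

A = P(1 + r/n)^(nt) = $16,911.75


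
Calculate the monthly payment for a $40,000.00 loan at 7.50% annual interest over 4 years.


Loan payment formula: PMT = PV × r / (1 − (1 + r)^(−n))
Monthly rate r = 0.075/12 = 0.00625, n = 48 months
Denominator: 1 − (1 + 0.075/12)^(−48) = 0.258490
PMT = $40,000.00 × (0.075/12) / 0.258490
PMT = $967.16 per month

PMT = PV × r / (1-(1+r)^(-n)) = $967.16/month


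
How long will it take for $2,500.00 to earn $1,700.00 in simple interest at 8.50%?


Rearrange the simple interest formula for t:
I = P × r × t  ⇒  t = I / (P × r)
t = $1,700.00 / ($2,500.00 × 0.085)
t = 8

t = I/(P×r) = 8 years


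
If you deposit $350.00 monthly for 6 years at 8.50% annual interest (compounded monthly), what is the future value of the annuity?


Future value of an ordinary annuity: FV = PMT × ((1 + r)^n − 1) / r
Monthly rate r = 0.085/12 ≈ 0.00708333, n = 72
FV = $350.00 × ((1 + 0.085/12)^72 − 1) / (0.085/12)
FV = $350.00 × 93.501188
FV = $32,725.42

FV = PMT × ((1+r)^n - 1)/r = $32,725.42


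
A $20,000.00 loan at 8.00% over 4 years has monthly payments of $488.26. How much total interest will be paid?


Total paid over the life of the loan = PMT × n.
Total paid = $488.26 × 48 = $23,436.48
Total interest = total paid − principal = $23,436.48 − $20,000.00 = $3,436.48

Total interest = (PMT × n) - PV = $3,436.48


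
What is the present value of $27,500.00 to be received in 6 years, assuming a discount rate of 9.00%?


Present value formula: PV = FV / (1 + r)^t
PV = $27,500.00 / (1 + 0.09)^6
PV = $27,500.00 / 1.677100
PV = $16,397.35

PV = FV / (1 + r)^t = $16,397.35


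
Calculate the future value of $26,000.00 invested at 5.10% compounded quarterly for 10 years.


Compound interest formula: A = P(1 + r/n)^(nt)
A = $26,000.00 × (1 + 0.051/4)^(4 × 10)
Growth factor: (1 + 0.051/4)^40 = 1.659931
A = $26,000.00 × 1.659931
A = $43,158.21

A = P(1 + r/n)^(nt) = $43,158.21


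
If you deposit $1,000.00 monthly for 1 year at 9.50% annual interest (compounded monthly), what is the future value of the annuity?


Future value of an ordinary annuity: FV = PMT × ((1 + r)^n − 1) / r
Monthly rate r = 0.095/12 ≈ 0.00791667, n = 12
FV = $1,000.00 × ((1 + 0.095/12)^12 − 1) / (0.095/12)
FV = $1,000.00 × 12.536537
FV = $12,536.54

FV = PMT × ((1+r)^n - 1)/r = $12,536.54


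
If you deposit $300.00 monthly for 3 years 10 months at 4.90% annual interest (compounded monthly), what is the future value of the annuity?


Future value of an ordinary annuity: FV = PMT × ((1 + r)^n − 1) / r
Monthly rate r = 0.049/12 ≈ 0.00408333, n = 46
FV = $300.00 × ((1 + 0.049/12)^46 − 1) / (0.049/12)
FV = $300.00 × 50.490858
FV = $15,147.26

FV = PMT × ((1+r)^n - 1)/r = $15,147.26


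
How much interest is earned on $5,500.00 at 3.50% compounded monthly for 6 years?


Compound interest earned = final amount − principal.
A = P(1 + r/n)^(nt) = $5,500.00 × (1 + 0.035/12)^(12 × 6) = $6,783.16
Interest = A − P = $6,783.16 − $5,500.00 = $1,283.16

Interest = A - P = $1,283.16


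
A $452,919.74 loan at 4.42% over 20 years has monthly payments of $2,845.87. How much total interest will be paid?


Total paid over the life of the loan = PMT × n.
Total paid = $2,845.87 × 240 = $683,008.80
Total interest = total paid − principal = $683,008.80 − $452,919.74 = $230,089.06

Total interest = (PMT × n) - PV = $230,089.06


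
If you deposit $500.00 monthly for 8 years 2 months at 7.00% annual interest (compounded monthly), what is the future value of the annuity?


Future value of an ordinary annuity: FV = PMT × ((1 + r)^n − 1) / r
Monthly rate r = 0.07/12 ≈ 0.00583333, n = 98
FV = $500.00 × ((1 + 0.07/12)^98 − 1) / (0.07/12)
FV = $500.00 × 131.7046696
FV = $65,852.33

FV = PMT × ((1+r)^n - 1)/r = $65,852.33


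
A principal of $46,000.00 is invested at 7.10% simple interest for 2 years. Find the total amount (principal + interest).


Total amount formula: A = P(1 + rt) = P + P·r·t
Interest: I = P × r × t = $46,000.00 × 0.071 × 2 = $6,532.00
A = P + I = $46,000.00 + $6,532.00 = $52,532.00

A = P + I = P(1 + rt) = $52,532.00


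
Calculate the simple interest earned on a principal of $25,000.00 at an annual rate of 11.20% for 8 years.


Simple interest formula: I = P × r × t
I = $25,000.00 × 0.112 × 8
I = $22,400.00

I = P × r × t = $22,400.00


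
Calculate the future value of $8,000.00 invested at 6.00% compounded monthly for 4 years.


Compound interest formula: A = P(1 + r/n)^(nt)
A = $8,000.00 × (1 + 0.06/12)^(12 × 4)
Growth factor: (1 + 0.06/12)^48 = 1.270489
A = $8,000.00 × 1.270489
A = $10,163.91

A = P(1 + r/n)^(nt) = $10,163.91


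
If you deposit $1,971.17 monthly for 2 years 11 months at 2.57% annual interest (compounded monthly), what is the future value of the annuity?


Future value of an ordinary annuity: FV = PMT × ((1 + r)^n − 1) / r
Monthly rate r = 0.0257/12 ≈ 0.00214167, n = 35
FV = $1,971.17 × ((1 + 0.0257/12)^35 − 1) / (0.0257/12)
FV = $1,971.17 × 36.304833
FV = $71,563.00

FV = PMT × ((1+r)^n - 1)/r = $71,563.00


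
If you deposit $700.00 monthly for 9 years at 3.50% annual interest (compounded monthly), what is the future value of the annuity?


Future value of an ordinary annuity: FV = PMT × ((1 + r)^n − 1) / r
Monthly rate r = 0.035/12 ≈ 0.00291667, n = 108
FV = $700.00 × ((1 + 0.035/12)^108 − 1) / (0.035/12)
FV = $700.00 × 126.730702
FV = $88,711.49

FV = PMT × ((1+r)^n - 1)/r = $88,711.49


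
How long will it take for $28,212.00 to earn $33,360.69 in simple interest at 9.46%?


Rearrange the simple interest formula for t:
I = P × r × t  ⇒  t = I / (P × r)
t = $33,360.69 / ($28,212.00 × 0.0946)
t = 12.5

t = I/(P×r) = 12.5 years


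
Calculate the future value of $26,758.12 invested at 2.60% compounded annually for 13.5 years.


Compound interest formula: A = P(1 + r/n)^(nt)
A = $26,758.12 × (1 + 0.026/1)^(1 × 13.5)
Growth factor: (1 + 0.026/1)^13.5 = 1.414130
A = $26,758.12 × 1.414130
A = $37,839.46

A = P(1 + r/n)^(nt) = $37,839.46


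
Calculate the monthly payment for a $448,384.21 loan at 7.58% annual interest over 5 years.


Loan payment formula: PMT = PV × r / (1 − (1 + r)^(−n))
Monthly rate r = 0.0758/12 ≈ 0.00631667, n = 60 months
Denominator: 1 − (1 + 0.0758/12)^(−60) = 0.3146379
PMT = $448,384.21 × (0.0758/12) / 0.3146379
PMT = $9,001.76 per month

PMT = PV × r / (1-(1+r)^(-n)) = $9,001.76/month


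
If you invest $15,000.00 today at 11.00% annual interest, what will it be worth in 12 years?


Future value formula: FV = PV × (1 + r)^t
FV = $15,000.00 × (1 + 0.11)^12
FV = $15,000.00 × 3.4984506
FV = $52,476.76

FV = PV × (1 + r)^t = $52,476.76


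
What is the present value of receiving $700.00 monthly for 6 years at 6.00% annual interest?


Present value of an ordinary annuity: PV = PMT × (1 − (1 + r)^(−n)) / r
Monthly rate r = 0.06/12 = 0.005, n = 72
PV = $700.00 × (1 − (1 + 0.06/12)^(−72)) / (0.06/12)
PV = $700.00 × 60.339514
PV = $42,237.66

PV = PMT × (1-(1+r)^(-n))/r = $42,237.66


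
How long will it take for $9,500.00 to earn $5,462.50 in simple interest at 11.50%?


Rearrange the simple interest formula for t:
I = P × r × t  ⇒  t = I / (P × r)
t = $5,462.50 / ($9,500.00 × 0.115)
t = 5

t = I/(P×r) = 5 years


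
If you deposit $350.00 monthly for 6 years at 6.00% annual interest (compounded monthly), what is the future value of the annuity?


Future value of an ordinary annuity: FV = PMT × ((1 + r)^n − 1) / r
Monthly rate r = 0.06/12 = 0.005, n = 72
FV = $350.00 × ((1 + 0.06/12)^72 − 1) / (0.06/12)
FV = $350.00 × 86.408856
FV = $30,243.10

FV = PMT × ((1+r)^n - 1)/r = $30,243.10


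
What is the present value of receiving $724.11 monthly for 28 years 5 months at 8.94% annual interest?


Present value of an ordinary annuity: PV = PMT × (1 − (1 + r)^(−n)) / r
Monthly rate r = 0.0894/12 = 0.00745, n = 341
PV = $724.11 × (1 − (1 + 0.0894/12)^(−341)) / (0.0894/12)
PV = $724.11 × 123.546748
PV = $89,461.44

PV = PMT × (1-(1+r)^(-n))/r = $89,461.44


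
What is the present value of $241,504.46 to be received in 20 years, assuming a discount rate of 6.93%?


Present value formula: PV = FV / (1 + r)^t
PV = $241,504.46 / (1 + 0.0693)^20
PV = $241,504.46 / 3.8193665
PV = $63,231.55

PV = FV / (1 + r)^t = $63,231.55


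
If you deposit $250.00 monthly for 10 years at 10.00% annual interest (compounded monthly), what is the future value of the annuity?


Future value of an ordinary annuity: FV = PMT × ((1 + r)^n − 1) / r
Monthly rate r = 0.1/12 ≈ 0.00833333, n = 120
FV = $250.00 × ((1 + 0.1/12)^120 − 1) / (0.1/12)
FV = $250.00 × 204.844979
FV = $51,211.24

FV = PMT × ((1+r)^n - 1)/r = $51,211.24


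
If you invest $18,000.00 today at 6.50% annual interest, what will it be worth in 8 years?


Future value formula: FV = PV × (1 + r)^t
FV = $18,000.00 × (1 + 0.065)^8
FV = $18,000.00 × 1.6549957
FV = $29,789.92

FV = PV × (1 + r)^t = $29,789.92


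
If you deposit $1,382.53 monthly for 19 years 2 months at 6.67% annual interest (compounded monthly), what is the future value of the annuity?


Future value of an ordinary annuity: FV = PMT × ((1 + r)^n − 1) / r
Monthly rate r = 0.0667/12 ≈ 0.00555833, n = 230
FV = $1,382.53 × ((1 + 0.0667/12)^230 − 1) / (0.0667/12)
FV = $1,382.53 × 463.854999
FV = $641,293.45

FV = PMT × ((1+r)^n - 1)/r = $641,293.45


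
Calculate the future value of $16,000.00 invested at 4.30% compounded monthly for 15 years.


Compound interest formula: A = P(1 + r/n)^(nt)
A = $16,000.00 × (1 + 0.043/12)^(12 × 15)
Growth factor: (1 + 0.043/12)^180 = 1.9037909
A = $16,000.00 × 1.9037909
A = $30,460.65

A = P(1 + r/n)^(nt) = $30,460.65


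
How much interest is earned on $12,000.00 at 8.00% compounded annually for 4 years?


Compound interest earned = final amount − principal.
A = P(1 + r/n)^(nt) = $12,000.00 × (1 + 0.08/1)^(1 × 4) = $16,325.87
Interest = A − P = $16,325.87 − $12,000.00 = $4,325.87

Interest = A - P = $4,325.87


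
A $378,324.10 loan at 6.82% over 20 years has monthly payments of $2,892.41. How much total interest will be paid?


Total paid over the life of the loan = PMT × n.
Total paid = $2,892.41 × 240 = $694,178.40
Total interest = total paid − principal = $694,178.40 − $378,324.10 = $315,854.30

Total interest = (PMT × n) - PV = $315,854.30


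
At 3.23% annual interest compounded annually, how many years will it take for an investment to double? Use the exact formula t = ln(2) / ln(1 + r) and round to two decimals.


Doubling condition: (1 + r)^t = 2
Take ln of both sides: t × ln(1 + r) = ln(2)
t = ln(2) / ln(1 + r)
t = 0.693147 / 0.031789
t = 21.80

t = ln(2) / ln(1 + r) = 21.80 years


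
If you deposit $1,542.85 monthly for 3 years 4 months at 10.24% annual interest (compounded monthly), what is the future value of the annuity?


Future value of an ordinary annuity: FV = PMT × ((1 + r)^n − 1) / r
Monthly rate r = 0.1024/12 ≈ 0.00853333, n = 40
FV = $1,542.85 × ((1 + 0.1024/12)^40 − 1) / (0.1024/12)
FV = $1,542.85 × 47.4358976
FV = $73,186.47

FV = PMT × ((1+r)^n - 1)/r = $73,186.47


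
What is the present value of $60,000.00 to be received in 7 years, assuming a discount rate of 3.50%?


Present value formula: PV = FV / (1 + r)^t
PV = $60,000.00 / (1 + 0.035)^7
PV = $60,000.00 / 1.2722793
PV = $47,159.46

PV = FV / (1 + r)^t = $47,159.46


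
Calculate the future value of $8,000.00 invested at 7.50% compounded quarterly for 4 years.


Compound interest formula: A = P(1 + r/n)^(nt)
A = $8,000.00 × (1 + 0.075/4)^(4 × 4)
Growth factor: (1 + 0.075/4)^16 = 1.346114
A = $8,000.00 × 1.346114
A = $10,768.91

A = P(1 + r/n)^(nt) = $10,768.91


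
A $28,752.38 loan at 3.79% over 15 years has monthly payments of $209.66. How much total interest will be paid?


Total paid over the life of the loan = PMT × n.
Total paid = $209.66 × 180 = $37,738.80
Total interest = total paid − principal = $37,738.80 − $28,752.38 = $8,986.42

Total interest = (PMT × n) - PV = $8,986.42


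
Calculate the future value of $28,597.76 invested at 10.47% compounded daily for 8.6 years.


Compound interest formula: A = P(1 + r/n)^(nt)
A = $28,597.76 × (1 + 0.1047/365)^(365 × 8.6)
Growth factor: (1 + 0.1047/365)^3139 = 2.4603187
A = $28,597.76 × 2.4603187
A = $70,359.60

A = P(1 + r/n)^(nt) = $70,359.60


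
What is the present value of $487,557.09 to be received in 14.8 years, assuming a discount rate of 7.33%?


Present value formula: PV = FV / (1 + r)^t
PV = $487,557.09 / (1 + 0.0733)^14.8
PV = $487,557.09 / 2.8488705
PV = $171,140.49

PV = FV / (1 + r)^t = $171,140.49


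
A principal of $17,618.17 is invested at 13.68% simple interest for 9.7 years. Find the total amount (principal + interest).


Total amount formula: A = P(1 + rt) = P + P·r·t
Interest: I = P × r × t = $17,618.17 × 0.1368 × 9.7 = $23,378.61
A = P + I = $17,618.17 + $23,378.61 = $40,996.78

A = P + I = P(1 + rt) = $40,996.78


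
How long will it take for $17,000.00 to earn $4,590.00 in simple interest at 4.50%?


Rearrange the simple interest formula for t:
I = P × r × t  ⇒  t = I / (P × r)
t = $4,590.00 / ($17,000.00 × 0.045)
t = 6

t = I/(P×r) = 6 years


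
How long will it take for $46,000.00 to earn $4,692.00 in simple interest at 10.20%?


Rearrange the simple interest formula for t:
I = P × r × t  ⇒  t = I / (P × r)
t = $4,692.00 / ($46,000.00 × 0.102)
t = 1

t = I/(P×r) = 1 year


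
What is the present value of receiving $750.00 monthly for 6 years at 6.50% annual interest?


Present value of an ordinary annuity: PV = PMT × (1 − (1 + r)^(−n)) / r
Monthly rate r = 0.065/12 ≈ 0.00541667, n = 72
PV = $750.00 × (1 − (1 + 0.065/12)^(−72)) / (0.065/12)
PV = $750.00 × 59.488649
PV = $44,616.49

PV = PMT × (1-(1+r)^(-n))/r = $44,616.49


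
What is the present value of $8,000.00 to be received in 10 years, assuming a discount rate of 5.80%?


Present value formula: PV = FV / (1 + r)^t
PV = $8,000.00 / (1 + 0.058)^10
PV = $8,000.00 / 1.7573436
PV = $4,552.33

PV = FV / (1 + r)^t = $4,552.33


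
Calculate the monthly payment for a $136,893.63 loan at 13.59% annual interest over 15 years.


Loan payment formula: PMT = PV × r / (1 − (1 + r)^(−n))
Monthly rate r = 0.1359/12 = 0.011325, n = 180 months
Denominator: 1 − (1 + 0.1359/12)^(−180) = 0.868276
PMT = $136,893.63 × (0.1359/12) / 0.868276
PMT = $1,785.52 per month

PMT = PV × r / (1-(1+r)^(-n)) = $1,785.52/month


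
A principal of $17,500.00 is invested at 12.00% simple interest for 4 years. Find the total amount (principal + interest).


Total amount formula: A = P(1 + rt) = P + P·r·t
Interest: I = P × r × t = $17,500.00 × 0.12 × 4 = $8,400.00
A = P + I = $17,500.00 + $8,400.00 = $25,900.00

A = P + I = P(1 + rt) = $25,900.00


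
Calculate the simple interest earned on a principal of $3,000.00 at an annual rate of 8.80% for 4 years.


Simple interest formula: I = P × r × t
I = $3,000.00 × 0.088 × 4
I = $1,056.00

I = P × r × t = $1,056.00


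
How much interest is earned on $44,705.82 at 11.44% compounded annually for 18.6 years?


Compound interest earned = final amount − principal.
A = P(1 + r/n)^(nt) = $44,705.82 × (1 + 0.1144/1)^(1 × 18.6) = $335,218.97
Interest = A − P = $335,218.97 − $44,705.82 = $290,513.15

Interest = A - P = $290,513.15


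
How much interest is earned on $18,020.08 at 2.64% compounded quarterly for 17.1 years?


Compound interest earned = final amount − principal.
A = P(1 + r/n)^(nt) = $18,020.08 × (1 + 0.0264/4)^(4 × 17.1) = $28,259.89
Interest = A − P = $28,259.89 − $18,020.08 = $10,239.81

Interest = A - P = $10,239.81


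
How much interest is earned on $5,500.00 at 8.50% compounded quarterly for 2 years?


Compound interest earned = final amount − principal.
A = P(1 + r/n)^(nt) = $5,500.00 × (1 + 0.085/4)^(4 × 2) = $6,507.58
Interest = A − P = $6,507.58 − $5,500.00 = $1,007.58

Interest = A - P = $1,007.58


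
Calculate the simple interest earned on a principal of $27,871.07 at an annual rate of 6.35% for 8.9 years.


Simple interest formula: I = P × r × t
I = $27,871.07 × 0.0635 × 8.9
I = $15,751.34

I = P × r × t = $15,751.34


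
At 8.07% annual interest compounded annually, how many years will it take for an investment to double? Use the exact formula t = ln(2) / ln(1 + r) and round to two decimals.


Doubling condition: (1 + r)^t = 2
Take ln of both sides: t × ln(1 + r) = ln(2)
t = ln(2) / ln(1 + r)
t = 0.693147 / 0.077609
t = 8.93

t = ln(2) / ln(1 + r) = 8.93 years


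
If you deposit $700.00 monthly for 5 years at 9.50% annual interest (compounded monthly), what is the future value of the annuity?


Future value of an ordinary annuity: FV = PMT × ((1 + r)^n − 1) / r
Monthly rate r = 0.095/12 ≈ 0.00791667, n = 60
FV = $700.00 × ((1 + 0.095/12)^60 − 1) / (0.095/12)
FV = $700.00 × 76.422249
FV = $53,495.57

FV = PMT × ((1+r)^n - 1)/r = $53,495.57


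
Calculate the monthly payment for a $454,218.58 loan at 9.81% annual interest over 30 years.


Loan payment formula: PMT = PV × r / (1 − (1 + r)^(−n))
Monthly rate r = 0.0981/12 = 0.008175, n = 360 months
Denominator: 1 − (1 + 0.0981/12)^(−360) = 0.946658
PMT = $454,218.58 × (0.0981/12) / 0.946658
PMT = $3,922.47 per month

PMT = PV × r / (1-(1+r)^(-n)) = $3,922.47/month


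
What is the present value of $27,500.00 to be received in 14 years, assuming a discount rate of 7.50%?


Present value formula: PV = FV / (1 + r)^t
PV = $27,500.00 / (1 + 0.075)^14
PV = $27,500.00 / 2.752444
PV = $9,991.12

PV = FV / (1 + r)^t = $9,991.12


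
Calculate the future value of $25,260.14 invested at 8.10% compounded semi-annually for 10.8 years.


Compound interest formula: A = P(1 + r/n)^(nt)
A = $25,260.14 × (1 + 0.081/2)^(2 × 10.8)
Growth factor: (1 + 0.081/2)^21.6 = 2.357377
A = $25,260.14 × 2.357377
A = $59,547.67

A = P(1 + r/n)^(nt) = $59,547.67


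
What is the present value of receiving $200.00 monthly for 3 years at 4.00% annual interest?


Present value of an ordinary annuity: PV = PMT × (1 − (1 + r)^(−n)) / r
Monthly rate r = 0.04/12 ≈ 0.00333333, n = 36
PV = $200.00 × (1 − (1 + 0.04/12)^(−36)) / (0.04/12)
PV = $200.00 × 33.870766
PV = $6,774.15

PV = PMT × (1-(1+r)^(-n))/r = $6,774.15


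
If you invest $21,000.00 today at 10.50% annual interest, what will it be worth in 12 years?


Future value formula: FV = PV × (1 + r)^t
FV = $21,000.00 × (1 + 0.105)^12
FV = $21,000.00 × 3.3139606
FV = $69,593.17

FV = PV × (1 + r)^t = $69,593.17


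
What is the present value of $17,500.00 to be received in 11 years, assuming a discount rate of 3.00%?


Present value formula: PV = FV / (1 + r)^t
PV = $17,500.00 / (1 + 0.03)^11
PV = $17,500.00 / 1.384234
PV = $12,642.37

PV = FV / (1 + r)^t = $12,642.37


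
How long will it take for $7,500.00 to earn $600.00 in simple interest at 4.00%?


Rearrange the simple interest formula for t:
I = P × r × t  ⇒  t = I / (P × r)
t = $600.00 / ($7,500.00 × 0.04)
t = 2

t = I/(P×r) = 2 years


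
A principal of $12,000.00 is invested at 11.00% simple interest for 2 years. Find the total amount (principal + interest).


Total amount formula: A = P(1 + rt) = P + P·r·t
Interest: I = P × r × t = $12,000.00 × 0.11 × 2 = $2,640.00
A = P + I = $12,000.00 + $2,640.00 = $14,640.00

A = P + I = P(1 + rt) = $14,640.00


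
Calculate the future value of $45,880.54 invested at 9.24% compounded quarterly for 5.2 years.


Compound interest formula: A = P(1 + r/n)^(nt)
A = $45,880.54 × (1 + 0.0924/4)^(4 × 5.2)
Growth factor: (1 + 0.0924/4)^20.8 = 1.6080375
A = $45,880.54 × 1.6080375
A = $73,777.63

A = P(1 + r/n)^(nt) = $73,777.63


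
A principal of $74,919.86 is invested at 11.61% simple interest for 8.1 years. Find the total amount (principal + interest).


Total amount formula: A = P(1 + rt) = P + P·r·t
Interest: I = P × r × t = $74,919.86 × 0.1161 × 8.1 = $70,455.39
A = P + I = $74,919.86 + $70,455.39 = $145,375.25

A = P + I = P(1 + rt) = $145,375.25


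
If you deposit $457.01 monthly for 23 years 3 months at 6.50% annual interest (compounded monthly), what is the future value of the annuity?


Future value of an ordinary annuity: FV = PMT × ((1 + r)^n − 1) / r
Monthly rate r = 0.065/12 ≈ 0.00541667, n = 279
FV = $457.01 × ((1 + 0.065/12)^279 − 1) / (0.065/12)
FV = $457.01 × 648.728522
FV = $296,475.42

FV = PMT × ((1+r)^n - 1)/r = $296,475.42


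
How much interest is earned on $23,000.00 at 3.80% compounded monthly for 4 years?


Compound interest earned = final amount − principal.
A = P(1 + r/n)^(nt) = $23,000.00 × (1 + 0.038/12)^(12 × 4) = $26,769.26
Interest = A − P = $26,769.26 − $23,000.00 = $3,769.26

Interest = A - P = $3,769.26


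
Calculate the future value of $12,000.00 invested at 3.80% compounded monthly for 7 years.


Compound interest formula: A = P(1 + r/n)^(nt)
A = $12,000.00 × (1 + 0.038/12)^(12 × 7)
Growth factor: (1 + 0.038/12)^84 = 1.304187
A = $12,000.00 × 1.304187
A = $15,650.24

A = P(1 + r/n)^(nt) = $15,650.24


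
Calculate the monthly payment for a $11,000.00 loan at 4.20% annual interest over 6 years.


Loan payment formula: PMT = PV × r / (1 − (1 + r)^(−n))
Monthly rate r = 0.042/12 = 0.0035, n = 72 months
Denominator: 1 − (1 + 0.042/12)^(−72) = 0.222413
PMT = $11,000.00 × (0.042/12) / 0.222413
PMT = $173.10 per month

PMT = PV × r / (1-(1+r)^(-n)) = $173.10/month


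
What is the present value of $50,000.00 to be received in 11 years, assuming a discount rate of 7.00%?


Present value formula: PV = FV / (1 + r)^t
PV = $50,000.00 / (1 + 0.07)^11
PV = $50,000.00 / 2.104852
PV = $23,754.64

PV = FV / (1 + r)^t = $23,754.64


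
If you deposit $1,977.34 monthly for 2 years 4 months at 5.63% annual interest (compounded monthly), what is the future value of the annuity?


Future value of an ordinary annuity: FV = PMT × ((1 + r)^n − 1) / r
Monthly rate r = 0.0563/12 ≈ 0.00469167, n = 28
FV = $1,977.34 × ((1 + 0.0563/12)^28 − 1) / (0.0563/12)
FV = $1,977.34 × 29.847723
FV = $59,019.10

FV = PMT × ((1+r)^n - 1)/r = $59,019.10


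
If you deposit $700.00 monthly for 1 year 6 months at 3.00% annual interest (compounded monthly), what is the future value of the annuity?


Future value of an ordinary annuity: FV = PMT × ((1 + r)^n − 1) / r
Monthly rate r = 0.03/12 = 0.0025, n = 18
FV = $700.00 × ((1 + 0.03/12)^18 − 1) / (0.03/12)
FV = $700.00 × 18.387648
FV = $12,871.35

FV = PMT × ((1+r)^n - 1)/r = $12,871.35


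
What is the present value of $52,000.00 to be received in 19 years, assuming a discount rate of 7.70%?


Present value formula: PV = FV / (1 + r)^t
PV = $52,000.00 / (1 + 0.077)^19
PV = $52,000.00 / 4.093534
PV = $12,702.96

PV = FV / (1 + r)^t = $12,702.96


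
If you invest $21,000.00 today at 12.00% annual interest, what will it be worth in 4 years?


Future value formula: FV = PV × (1 + r)^t
FV = $21,000.00 × (1 + 0.12)^4
FV = $21,000.00 × 1.5735194
FV = $33,043.91

FV = PV × (1 + r)^t = $33,043.91


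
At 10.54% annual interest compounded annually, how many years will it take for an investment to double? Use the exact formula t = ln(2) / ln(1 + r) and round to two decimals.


Doubling condition: (1 + r)^t = 2
Take ln of both sides: t × ln(1 + r) = ln(2)
t = ln(2) / ln(1 + r)
t = 0.693147 / 0.100207
t = 6.92

t = ln(2) / ln(1 + r) = 6.92 years


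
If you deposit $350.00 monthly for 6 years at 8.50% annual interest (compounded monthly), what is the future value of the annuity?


Future value of an ordinary annuity: FV = PMT × ((1 + r)^n − 1) / r
Monthly rate r = 0.085/12 ≈ 0.00708333, n = 72
FV = $350.00 × ((1 + 0.085/12)^72 − 1) / (0.085/12)
FV = $350.00 × 93.501188
FV = $32,725.42

FV = PMT × ((1+r)^n - 1)/r = $32,725.42


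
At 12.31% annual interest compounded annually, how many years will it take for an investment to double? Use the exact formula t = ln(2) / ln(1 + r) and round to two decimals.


Doubling condition: (1 + r)^t = 2
Take ln of both sides: t × ln(1 + r) = ln(2)
t = ln(2) / ln(1 + r)
t = 0.693147 / 0.116093
t = 5.97

t = ln(2) / ln(1 + r) = 5.97 years


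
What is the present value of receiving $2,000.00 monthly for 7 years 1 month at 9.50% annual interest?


Present value of an ordinary annuity: PV = PMT × (1 − (1 + r)^(−n)) / r
Monthly rate r = 0.095/12 ≈ 0.00791667, n = 85
PV = $2,000.00 × (1 − (1 + 0.095/12)^(−85)) / (0.095/12)
PV = $2,000.00 × 61.696173
PV = $123,392.35

PV = PMT × (1-(1+r)^(-n))/r = $123,392.35


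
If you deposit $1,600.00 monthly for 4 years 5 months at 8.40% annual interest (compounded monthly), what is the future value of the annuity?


Future value of an ordinary annuity: FV = PMT × ((1 + r)^n − 1) / r
Monthly rate r = 0.084/12 = 0.007, n = 53
FV = $1,600.00 × ((1 + 0.084/12)^53 − 1) / (0.084/12)
FV = $1,600.00 × 63.901608
FV = $102,242.57

FV = PMT × ((1+r)^n - 1)/r = $102,242.57


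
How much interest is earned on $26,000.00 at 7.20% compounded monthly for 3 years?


Compound interest earned = final amount − principal.
A = P(1 + r/n)^(nt) = $26,000.00 × (1 + 0.072/12)^(12 × 3) = $32,247.84
Interest = A − P = $32,247.84 − $26,000.00 = $6,247.84

Interest = A - P = $6,247.84


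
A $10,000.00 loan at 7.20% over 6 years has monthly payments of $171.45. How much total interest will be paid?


Total paid over the life of the loan = PMT × n.
Total paid = $171.45 × 72 = $12,344.40
Total interest = total paid − principal = $12,344.40 − $10,000.00 = $2,344.40

Total interest = (PMT × n) - PV = $2,344.40


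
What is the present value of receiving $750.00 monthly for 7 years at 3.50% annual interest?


Present value of an ordinary annuity: PV = PMT × (1 − (1 + r)^(−n)) / r
Monthly rate r = 0.035/12 ≈ 0.00291667, n = 84
PV = $750.00 × (1 − (1 + 0.035/12)^(−84)) / (0.035/12)
PV = $750.00 × 74.405589
PV = $55,804.19

PV = PMT × (1-(1+r)^(-n))/r = $55,804.19


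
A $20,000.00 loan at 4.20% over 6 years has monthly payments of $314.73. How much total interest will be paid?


Total paid over the life of the loan = PMT × n.
Total paid = $314.73 × 72 = $22,660.56
Total interest = total paid − principal = $22,660.56 − $20,000.00 = $2,660.56

Total interest = (PMT × n) - PV = $2,660.56


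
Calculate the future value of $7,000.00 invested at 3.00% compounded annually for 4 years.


Compound interest formula: A = P(1 + r/n)^(nt)
A = $7,000.00 × (1 + 0.03/1)^(1 × 4)
Growth factor: (1 + 0.03/1)^4 = 1.125509
A = $7,000.00 × 1.125509
A = $7,878.56

A = P(1 + r/n)^(nt) = $7,878.56


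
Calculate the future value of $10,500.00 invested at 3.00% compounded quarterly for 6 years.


Compound interest formula: A = P(1 + r/n)^(nt)
A = $10,500.00 × (1 + 0.03/4)^(4 × 6)
Growth factor: (1 + 0.03/4)^24 = 1.1964135
A = $10,500.00 × 1.1964135
A = $12,562.34

A = P(1 + r/n)^(nt) = $12,562.34


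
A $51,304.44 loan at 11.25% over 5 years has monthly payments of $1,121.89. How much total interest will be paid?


Total paid over the life of the loan = PMT × n.
Total paid = $1,121.89 × 60 = $67,313.40
Total interest = total paid − principal = $67,313.40 − $51,304.44 = $16,008.96

Total interest = (PMT × n) - PV = $16,008.96


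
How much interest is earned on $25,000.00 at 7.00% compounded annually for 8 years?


Compound interest earned = final amount − principal.
A = P(1 + r/n)^(nt) = $25,000.00 × (1 + 0.07/1)^(1 × 8) = $42,954.65
Interest = A − P = $42,954.65 − $25,000.00 = $17,954.65

Interest = A - P = $17,954.65


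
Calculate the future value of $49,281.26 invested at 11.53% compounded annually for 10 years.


Compound interest formula: A = P(1 + r/n)^(nt)
A = $49,281.26 × (1 + 0.1153/1)^(1 × 10)
Growth factor: (1 + 0.1153/1)^10 = 2.9779474
A = $49,281.26 × 2.9779474
A = $146,757.00

A = P(1 + r/n)^(nt) = $146,757.00


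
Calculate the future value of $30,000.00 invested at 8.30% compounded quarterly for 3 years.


Compound interest formula: A = P(1 + r/n)^(nt)
A = $30,000.00 × (1 + 0.083/4)^(4 × 3)
Growth factor: (1 + 0.083/4)^12 = 1.27947753
A = $30,000.00 × 1.27947753
A = $38,384.33

A = P(1 + r/n)^(nt) = $38,384.33


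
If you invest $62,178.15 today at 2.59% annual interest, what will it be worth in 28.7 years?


Future value formula: FV = PV × (1 + r)^t
FV = $62,178.15 × (1 + 0.0259)^28.7
FV = $62,178.15 × 2.0831203
FV = $129,524.57

FV = PV × (1 + r)^t = $129,524.57


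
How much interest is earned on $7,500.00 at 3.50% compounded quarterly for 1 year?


Compound interest earned = final amount − principal.
A = P(1 + r/n)^(nt) = $7,500.00 × (1 + 0.035/4)^(4 × 1) = $7,765.97
Interest = A − P = $7,765.97 − $7,500.00 = $265.97

Interest = A - P = $265.97


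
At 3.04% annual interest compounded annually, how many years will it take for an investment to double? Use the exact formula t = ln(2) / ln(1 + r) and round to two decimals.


Doubling condition: (1 + r)^t = 2
Take ln of both sides: t × ln(1 + r) = ln(2)
t = ln(2) / ln(1 + r)
t = 0.693147 / 0.029947
t = 23.15

t = ln(2) / ln(1 + r) = 23.15 years


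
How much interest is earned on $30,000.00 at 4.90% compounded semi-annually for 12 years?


Compound interest earned = final amount − principal.
A = P(1 + r/n)^(nt) = $30,000.00 × (1 + 0.049/2)^(2 × 12) = $53,630.07
Interest = A − P = $53,630.07 − $30,000.00 = $23,630.07

Interest = A - P = $23,630.07


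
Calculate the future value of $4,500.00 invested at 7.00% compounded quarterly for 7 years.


Compound interest formula: A = P(1 + r/n)^(nt)
A = $4,500.00 × (1 + 0.07/4)^(4 × 7)
Growth factor: (1 + 0.07/4)^28 = 1.625413
A = $4,500.00 × 1.625413
A = $7,314.36

A = P(1 + r/n)^(nt) = $7,314.36


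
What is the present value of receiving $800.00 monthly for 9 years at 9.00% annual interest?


Present value of an ordinary annuity: PV = PMT × (1 − (1 + r)^(−n)) / r
Monthly rate r = 0.09/12 = 0.0075, n = 108
PV = $800.00 × (1 − (1 + 0.09/12)^(−108)) / (0.09/12)
PV = $800.00 × 73.839382
PV = $59,071.51

PV = PMT × (1-(1+r)^(-n))/r = $59,071.51


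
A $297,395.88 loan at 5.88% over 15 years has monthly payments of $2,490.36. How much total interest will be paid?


Total paid over the life of the loan = PMT × n.
Total paid = $2,490.36 × 180 = $448,264.80
Total interest = total paid − principal = $448,264.80 − $297,395.88 = $150,868.92

Total interest = (PMT × n) - PV = $150,868.92


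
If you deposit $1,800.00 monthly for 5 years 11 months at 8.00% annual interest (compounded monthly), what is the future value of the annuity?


Future value of an ordinary annuity: FV = PMT × ((1 + r)^n − 1) / r
Monthly rate r = 0.08/12 ≈ 0.00666667, n = 71
FV = $1,800.00 × ((1 + 0.08/12)^71 − 1) / (0.08/12)
FV = $1,800.00 × 90.4225084
FV = $162,760.52

FV = PMT × ((1+r)^n - 1)/r = $162,760.52
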